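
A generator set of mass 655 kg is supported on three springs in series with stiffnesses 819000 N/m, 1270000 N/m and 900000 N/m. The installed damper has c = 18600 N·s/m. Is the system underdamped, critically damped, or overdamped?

underdamped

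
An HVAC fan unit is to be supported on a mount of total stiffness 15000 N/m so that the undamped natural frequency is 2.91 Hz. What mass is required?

44.9 kg

ω_n = 2πf_n = 2π × 2.91 = 18.28 rad/s.
m = k/ω_n² = 15000/18.28² = 15000/334.3 = 44.87 kg.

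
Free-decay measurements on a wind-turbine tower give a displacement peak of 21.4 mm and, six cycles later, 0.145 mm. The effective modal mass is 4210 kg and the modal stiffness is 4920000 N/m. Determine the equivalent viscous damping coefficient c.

37800 N·s/m

Logarithmic decrement δ = (1/n)·ln(x₀/x_n) = (1/6)·ln(21.4/0.145) = (1/6)·ln(147.6) = 0.8324.
ζ = δ/√(4π² + δ²) = 0.8324/√(39.48 + 0.693) = 0.8324/6.338 = 0.1313.
c = ζ · 2√(km) = 0.1313 × 2√(4920000 × 4210) = 0.1313 × 287800 = 37800 N·s/m.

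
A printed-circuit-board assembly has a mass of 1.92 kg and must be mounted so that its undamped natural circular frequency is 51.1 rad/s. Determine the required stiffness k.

5010 N/m

k = m·ω_n² = 1.92 × 51.10² = 1.92 × 2611 = 5014 N/m.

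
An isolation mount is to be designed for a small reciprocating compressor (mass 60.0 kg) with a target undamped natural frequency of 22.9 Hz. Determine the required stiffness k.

1240000 N/m

ω_n = 2πf_n = 2π × 22.9 = 143.9 rad/s.
k = m·ω_n² = 60.0 × 143.9² = 60.0 × 20700 = 1242000 N/m.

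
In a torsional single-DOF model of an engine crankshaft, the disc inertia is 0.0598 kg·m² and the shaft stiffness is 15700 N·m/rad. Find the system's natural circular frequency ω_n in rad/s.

512 rad/s

ω_n = √(k_t/J) = √(15700/0.0598) = √262500 = 512.4 rad/s.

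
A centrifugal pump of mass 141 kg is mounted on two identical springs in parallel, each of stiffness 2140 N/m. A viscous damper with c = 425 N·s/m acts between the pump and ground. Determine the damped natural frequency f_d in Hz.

Parallel springs add: k_eq = 2 × 2140 = 4280 N/m.
ω_n = √(k_eq/m) = √(4280/141) = 5.510 rad/s.
Critical damping c_c = 2√(k_eq·m) = 2√(4280 × 141) = 1554 N·s/m, so ζ = c/c_c = 425/1554 = 0.2735.
ω_d = ω_n√(1 − ζ²) = 5.510 × √(1 − 0.0748) = 5.299 rad/s.
f_d = ω_d/(2π) = 0.8434 Hz.

0.843 Hz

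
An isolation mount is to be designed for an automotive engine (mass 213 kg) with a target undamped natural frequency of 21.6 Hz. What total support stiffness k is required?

3920000 N/m

ω_n = 2πf_n = 2π × 21.6 = 135.7 rad/s.
k = m·ω_n² = 213 × 135.7² = 213 × 18420 = 3923000 N/m.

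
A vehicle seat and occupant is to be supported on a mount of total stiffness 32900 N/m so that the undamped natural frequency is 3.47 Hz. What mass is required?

69.2 kg

ω_n = 2πf_n = 2π × 3.47 = 21.80 rad/s.
m = k/ω_n² = 32900/21.80² = 32900/475.4 = 69.21 kg.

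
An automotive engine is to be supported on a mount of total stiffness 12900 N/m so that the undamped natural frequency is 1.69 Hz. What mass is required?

114 kg

ω_n = 2πf_n = 2π × 1.69 = 10.62 rad/s.
m = k/ω_n² = 12900/10.62² = 12900/112.8 = 114.4 kg.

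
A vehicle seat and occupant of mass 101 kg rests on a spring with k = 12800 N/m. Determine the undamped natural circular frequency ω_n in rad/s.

11.3 rad/s

ω_n = √(k/m) = √(12800/101) = √126.7 = 11.26 rad/s.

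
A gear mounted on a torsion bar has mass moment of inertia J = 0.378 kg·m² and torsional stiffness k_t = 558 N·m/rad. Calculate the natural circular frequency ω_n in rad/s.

38.4 rad/s

ω_n = √(k_t/J) = √(558/0.378) = √1476 = 38.42 rad/s.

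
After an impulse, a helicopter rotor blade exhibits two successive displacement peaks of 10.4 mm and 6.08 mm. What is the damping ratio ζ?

Logarithmic decrement δ = (1/n)·ln(x₀/x_n) = (1/1)·ln(10.4/6.08) = (1/1)·ln(1.711) = 0.5368.
ζ = δ/√(4π² + δ²) = 0.5368/√(39.48 + 0.288) = 0.5368/6.306 = 0.08512.

0.0851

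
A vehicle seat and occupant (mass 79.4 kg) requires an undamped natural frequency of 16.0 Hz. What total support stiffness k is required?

802000 N/m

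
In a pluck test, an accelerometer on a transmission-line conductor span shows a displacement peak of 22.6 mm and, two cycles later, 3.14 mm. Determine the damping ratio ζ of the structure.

0.155

Logarithmic decrement δ = (1/n)·ln(x₀/x_n) = (1/2)·ln(22.6/3.14) = (1/2)·ln(7.197) = 0.9869.
ζ = δ/√(4π² + δ²) = 0.9869/√(39.48 + 0.974) = 0.9869/6.360 = 0.1552.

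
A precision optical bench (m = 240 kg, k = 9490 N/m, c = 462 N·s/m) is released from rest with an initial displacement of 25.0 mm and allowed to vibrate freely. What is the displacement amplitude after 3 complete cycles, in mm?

1.35 mm

ζ = c/(2√(km)) = 462/(2√(9490 × 240)) = 462/3018 = 0.1531.
Logarithmic decrement δ = 2πζ/√(1 − ζ²) = 2π × 0.1531/√(1 − 0.0234) = 0.9732.
After n cycles, x_n/x₀ = e^(−nδ), so x_3 = 25.0 × e^(−3 × 0.9732) = 25.0 × 0.05396 = 1.349 mm.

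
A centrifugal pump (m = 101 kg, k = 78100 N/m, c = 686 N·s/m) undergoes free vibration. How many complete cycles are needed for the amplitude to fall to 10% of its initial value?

3 cycles

ζ = c/(2√(km)) = 686/(2√(78100 × 101)) = 686/5617 = 0.1221.
Logarithmic decrement δ = 2πζ/√(1 − ζ²) = 2π × 0.1221/√(1 − 0.0149) = 0.7731.
x_n/x₀ = e^(−nδ) ≤ 0.1; take ln: n ≥ ln(1/0.1)/δ = 2.303/0.7731 = 2.978.
So 3 complete cycles are required.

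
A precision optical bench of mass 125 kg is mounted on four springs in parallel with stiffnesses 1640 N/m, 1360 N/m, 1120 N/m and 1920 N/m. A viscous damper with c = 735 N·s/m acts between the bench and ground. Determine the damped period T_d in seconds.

0.998 s

Parallel springs add: k_eq = 1640 + 1360 + 1120 + 1920 = 6040 N/m.
ω_n = √(k_eq/m) = √(6040/125) = 6.951 rad/s.
Critical damping c_c = 2√(k_eq·m) = 2√(6040 × 125) = 1738 N·s/m, so ζ = c/c_c = 735/1738 = 0.4229.
ω_d = ω_n√(1 − ζ²) = 6.951 × √(1 − 0.179) = 6.299 rad/s.
T_d = 2π/ω_d = 0.9975 s.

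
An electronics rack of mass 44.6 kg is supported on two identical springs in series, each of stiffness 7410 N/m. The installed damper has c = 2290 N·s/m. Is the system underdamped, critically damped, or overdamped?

overdamped

Series springs: 1/k_eq = 2/7410, so k_eq = 7410/2 = 3705 N/m.
c_c = 2√(k_eq·m) = 813.0 N·s/m; ζ = c/c_c = 2290/813.0 = 2.82.
Since ζ > 1 the system is overdamped.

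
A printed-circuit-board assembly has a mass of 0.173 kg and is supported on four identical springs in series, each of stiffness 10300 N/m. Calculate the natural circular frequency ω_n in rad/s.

122 rad/s

Series springs: 1/k_eq = 4/10300, so k_eq = 10300/4 = 2575 N/m.
ω_n = √(k_eq/m) = √(2575/0.173) = √14880 = 122.0 rad/s.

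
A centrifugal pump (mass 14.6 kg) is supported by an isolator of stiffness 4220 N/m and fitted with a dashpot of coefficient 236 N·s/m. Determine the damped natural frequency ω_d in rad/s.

ω_n = √(k/m) = √(4220/14.6) = 17.00 rad/s.
Critical damping c_c = 2√(k·m) = 2√(4220 × 14.6) = 496.4 N·s/m, so ζ = c/c_c = 236/496.4 = 0.4754.
ω_d = ω_n√(1 − ζ²) = 17.00 × √(1 − 0.226) = 14.96 rad/s.

15.0 rad/s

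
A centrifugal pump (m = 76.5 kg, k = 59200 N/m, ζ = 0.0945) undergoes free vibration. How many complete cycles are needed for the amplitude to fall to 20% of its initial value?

3 cycles

Logarithmic decrement δ = 2πζ/√(1 − ζ²) = 2π × 0.09450/√(1 − 0.00893) = 0.5964.
x_n/x₀ = e^(−nδ) ≤ 0.2; take ln: n ≥ ln(1/0.2)/δ = 1.609/0.5964 = 2.698.
So 3 complete cycles are required.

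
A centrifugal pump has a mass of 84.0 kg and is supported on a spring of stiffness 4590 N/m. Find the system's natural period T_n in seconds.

0.850 s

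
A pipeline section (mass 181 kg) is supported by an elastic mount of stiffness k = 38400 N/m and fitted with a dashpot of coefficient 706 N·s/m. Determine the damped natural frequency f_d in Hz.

ω_n = √(k/m) = √(38400/181) = 14.57 rad/s.
Critical damping c_c = 2√(k·m) = 2√(38400 × 181) = 5273 N·s/m, so ζ = c/c_c = 706/5273 = 0.1339.
ω_d = ω_n√(1 − ζ²) = 14.57 × √(1 − 0.0179) = 14.43 rad/s.
f_d = ω_d/(2π) = 2.297 Hz.

2.30 Hz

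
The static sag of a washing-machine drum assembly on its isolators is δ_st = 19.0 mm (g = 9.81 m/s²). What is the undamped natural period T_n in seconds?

ω_n = √(g/δ_st) = √(9.81/0.0190) = √516.3 = 22.72 rad/s.
T_n = 2π/ω_n = 6.283/22.72 = 0.2765 s.

0.277 s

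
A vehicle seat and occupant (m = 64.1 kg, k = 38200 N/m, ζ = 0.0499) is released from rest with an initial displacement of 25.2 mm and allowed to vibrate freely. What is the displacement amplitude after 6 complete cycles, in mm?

Logarithmic decrement δ = 2πζ/√(1 − ζ²) = 2π × 0.04990/√(1 − 0.00249) = 0.3139.
After n cycles, x_n/x₀ = e^(−nδ), so x_6 = 25.2 × e^(−6 × 0.3139) = 25.2 × 0.1521 = 3.832 mm.

3.83 mm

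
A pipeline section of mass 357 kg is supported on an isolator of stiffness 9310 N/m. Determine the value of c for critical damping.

c_c = 2√(k·m) = 2√(9310 × 357) = 2 × 1823 = 3646 N·s/m.

3650 N·s/m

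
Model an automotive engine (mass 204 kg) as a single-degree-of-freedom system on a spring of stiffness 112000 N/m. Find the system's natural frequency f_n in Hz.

ω_n = √(k/m) = √(112000/204) = √549.0 = 23.43 rad/s.
f_n = ω_n/(2π) = 23.43/6.283 = 3.729 Hz.

3.73 Hz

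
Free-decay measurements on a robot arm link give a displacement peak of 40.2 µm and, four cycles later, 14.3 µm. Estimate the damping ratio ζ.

0.0411

Logarithmic decrement δ = (1/n)·ln(x₀/x_n) = (1/4)·ln(40.2/14.3) = (1/4)·ln(2.811) = 0.2584.
ζ = δ/√(4π² + δ²) = 0.2584/√(39.48 + 0.0668) = 0.2584/6.288 = 0.04109.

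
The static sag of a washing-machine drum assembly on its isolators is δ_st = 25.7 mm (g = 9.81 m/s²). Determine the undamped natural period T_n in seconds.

ω_n = √(g/δ_st) = √(9.81/0.0257) = √381.7 = 19.54 rad/s.
T_n = 2π/ω_n = 6.283/19.54 = 0.3216 s.

0.322 s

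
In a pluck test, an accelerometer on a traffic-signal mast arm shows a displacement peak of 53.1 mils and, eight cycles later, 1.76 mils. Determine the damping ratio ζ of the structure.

Logarithmic decrement δ = (1/n)·ln(x₀/x_n) = (1/8)·ln(53.1/1.76) = (1/8)·ln(30.17) = 0.4259.
ζ = δ/√(4π² + δ²) = 0.4259/√(39.48 + 0.181) = 0.4259/6.298 = 0.06762.

0.0676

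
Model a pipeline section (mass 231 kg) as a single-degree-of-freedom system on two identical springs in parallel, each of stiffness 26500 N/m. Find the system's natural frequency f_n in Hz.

2.41 Hz

Parallel springs add: k_eq = 2 × 26500 = 53000 N/m.
ω_n = √(k_eq/m) = √(53000/231) = √229.4 = 15.15 rad/s.
f_n = ω_n/(2π) = 15.15/6.283 = 2.411 Hz.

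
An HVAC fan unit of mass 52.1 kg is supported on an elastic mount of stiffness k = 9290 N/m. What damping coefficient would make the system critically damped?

c_c = 2√(k·m) = 2√(9290 × 52.1) = 2 × 695.7 = 1391 N·s/m.

1390 N·s/m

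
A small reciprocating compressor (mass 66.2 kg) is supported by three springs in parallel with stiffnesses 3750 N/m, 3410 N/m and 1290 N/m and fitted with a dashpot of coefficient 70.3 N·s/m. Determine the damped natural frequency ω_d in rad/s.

11.3 rad/s

Parallel springs add: k_eq = 3750 + 3410 + 1290 = 8450 N/m.
ω_n = √(k_eq/m) = √(8450/66.2) = 11.30 rad/s.
Critical damping c_c = 2√(k_eq·m) = 2√(8450 × 66.2) = 1496 N·s/m, so ζ = c/c_c = 70.3/1496 = 0.04700.
ω_d = ω_n√(1 − ζ²) = 11.30 × √(1 − 0.00221) = 11.29 rad/s.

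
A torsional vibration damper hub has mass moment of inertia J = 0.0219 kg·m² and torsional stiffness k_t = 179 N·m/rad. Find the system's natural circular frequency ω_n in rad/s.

ω_n = √(k_t/J) = √(179/0.0219) = √8174 = 90.41 rad/s.

90.4 rad/s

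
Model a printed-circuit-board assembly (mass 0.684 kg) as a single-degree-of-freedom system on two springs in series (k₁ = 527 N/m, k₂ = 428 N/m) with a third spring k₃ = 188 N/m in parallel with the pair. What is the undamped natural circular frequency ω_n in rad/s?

24.9 rad/s

Series pair: k_s = k₁k₂/(k₁+k₂) = (527)(428)/(527 + 428) = 236.2 N/m. In parallel with k₃: k_eq = 236.2 + 188 = 424.2 N/m.
ω_n = √(k_eq/m) = √(424.2/0.684) = √620.2 = 24.90 rad/s.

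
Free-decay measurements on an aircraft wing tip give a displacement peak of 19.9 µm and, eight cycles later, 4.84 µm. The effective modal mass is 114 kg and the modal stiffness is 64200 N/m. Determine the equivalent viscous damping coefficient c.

Logarithmic decrement δ = (1/n)·ln(x₀/x_n) = (1/8)·ln(19.9/4.84) = (1/8)·ln(4.112) = 0.1767.
ζ = δ/√(4π² + δ²) = 0.1767/√(39.48 + 0.0312) = 0.1767/6.286 = 0.02812.
c = ζ · 2√(km) = 0.02812 × 2√(64200 × 114) = 0.02812 × 5411 = 152.1 N·s/m.

152 N·s/m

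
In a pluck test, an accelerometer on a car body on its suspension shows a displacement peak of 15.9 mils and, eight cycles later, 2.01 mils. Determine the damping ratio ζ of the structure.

0.0411

Logarithmic decrement δ = (1/n)·ln(x₀/x_n) = (1/8)·ln(15.9/2.01) = (1/8)·ln(7.910) = 0.2585.
ζ = δ/√(4π² + δ²) = 0.2585/√(39.48 + 0.0668) = 0.2585/6.289 = 0.04111.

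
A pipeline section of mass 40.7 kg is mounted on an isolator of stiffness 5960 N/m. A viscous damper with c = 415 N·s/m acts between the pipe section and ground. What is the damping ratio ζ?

0.421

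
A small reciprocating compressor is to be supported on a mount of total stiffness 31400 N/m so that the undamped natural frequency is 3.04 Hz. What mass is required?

86.1 kg

ω_n = 2πf_n = 2π × 3.04 = 19.10 rad/s.
m = k/ω_n² = 31400/19.10² = 31400/364.8 = 86.06 kg.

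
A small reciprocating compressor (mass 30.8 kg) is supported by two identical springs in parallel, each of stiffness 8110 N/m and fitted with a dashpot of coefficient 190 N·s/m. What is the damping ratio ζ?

0.134

Parallel springs add: k_eq = 2 × 8110 = 16220 N/m.
ω_n = √(k_eq/m) = √(16220/30.8) = 22.95 rad/s.
Critical damping c_c = 2√(k_eq·m) = 2√(16220 × 30.8) = 1414 N·s/m, so ζ = c/c_c = 190/1414 = 0.1344.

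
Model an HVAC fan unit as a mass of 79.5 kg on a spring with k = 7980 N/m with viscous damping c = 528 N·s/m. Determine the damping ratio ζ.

0.331

ω_n = √(k/m) = √(7980/79.5) = 10.02 rad/s.
Critical damping c_c = 2√(k·m) = 2√(7980 × 79.5) = 1593 N·s/m, so ζ = c/c_c = 528/1593 = 0.3315.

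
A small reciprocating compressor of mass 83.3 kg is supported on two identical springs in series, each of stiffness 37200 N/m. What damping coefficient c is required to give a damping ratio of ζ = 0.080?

Series springs: 1/k_eq = 2/37200, so k_eq = 37200/2 = 18600 N/m.
c_c = 2√(k_eq·m) = 2√(18600 × 83.3) = 2489 N·s/m.
c = ζ·c_c = 0.080 × 2489 = 199.2 N·s/m.

199 N·s/m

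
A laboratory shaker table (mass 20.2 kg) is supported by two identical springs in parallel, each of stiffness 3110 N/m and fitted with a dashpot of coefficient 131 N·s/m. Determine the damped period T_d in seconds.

0.364 s

Parallel springs add: k_eq = 2 × 3110 = 6220 N/m.
ω_n = √(k_eq/m) = √(6220/20.2) = 17.55 rad/s.
Critical damping c_c = 2√(k_eq·m) = 2√(6220 × 20.2) = 708.9 N·s/m, so ζ = c/c_c = 131/708.9 = 0.1848.
ω_d = ω_n√(1 − ζ²) = 17.55 × √(1 − 0.0341) = 17.25 rad/s.
T_d = 2π/ω_d = 0.3643 s.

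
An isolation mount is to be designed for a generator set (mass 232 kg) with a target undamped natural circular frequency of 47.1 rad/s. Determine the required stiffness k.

k = m·ω_n² = 232 × 47.10² = 232 × 2218 = 514700 N/m.

515000 N/m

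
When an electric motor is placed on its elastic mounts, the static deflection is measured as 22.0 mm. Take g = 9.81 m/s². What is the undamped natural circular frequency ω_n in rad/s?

ω_n = √(g/δ_st) = √(9.81/0.0220) = √445.9 = 21.12 rad/s.

21.1 rad/s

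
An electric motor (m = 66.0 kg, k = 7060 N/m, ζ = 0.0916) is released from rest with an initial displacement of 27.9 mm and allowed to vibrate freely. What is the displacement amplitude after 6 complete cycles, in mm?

Logarithmic decrement δ = 2πζ/√(1 − ζ²) = 2π × 0.09160/√(1 − 0.00839) = 0.5780.
After n cycles, x_n/x₀ = e^(−nδ), so x_6 = 27.9 × e^(−6 × 0.5780) = 27.9 × 0.03119 = 0.8701 mm.

0.870 mm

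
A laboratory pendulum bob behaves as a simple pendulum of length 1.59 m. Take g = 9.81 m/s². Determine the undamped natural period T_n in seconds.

2.53 s

For a simple pendulum ω_n = √(g/L) = √(9.81/1.59) = √6.170 = 2.484 rad/s.
T_n = 2π/ω_n = 6.283/2.484 = 2.530 s.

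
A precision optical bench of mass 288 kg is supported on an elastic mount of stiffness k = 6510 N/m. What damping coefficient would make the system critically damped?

2740 N·s/m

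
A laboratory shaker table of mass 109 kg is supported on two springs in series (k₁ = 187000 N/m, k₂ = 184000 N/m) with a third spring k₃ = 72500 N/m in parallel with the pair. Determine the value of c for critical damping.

Series pair: k_s = k₁k₂/(k₁+k₂) = (187000)(184000)/(187000 + 184000) = 92740 N/m. In parallel with k₃: k_eq = 92740 + 72500 = 165200 N/m.
c_c = 2√(k_eq·m) = 2√(165200 × 109) = 2 × 4244 = 8488 N·s/m.

8490 N·s/m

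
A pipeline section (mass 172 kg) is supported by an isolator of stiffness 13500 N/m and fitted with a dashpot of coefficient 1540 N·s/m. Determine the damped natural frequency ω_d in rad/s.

ω_n = √(k/m) = √(13500/172) = 8.859 rad/s.
Critical damping c_c = 2√(k·m) = 2√(13500 × 172) = 3048 N·s/m, so ζ = c/c_c = 1540/3048 = 0.5053.
ω_d = ω_n√(1 − ζ²) = 8.859 × √(1 − 0.255) = 7.645 rad/s.

7.65 rad/s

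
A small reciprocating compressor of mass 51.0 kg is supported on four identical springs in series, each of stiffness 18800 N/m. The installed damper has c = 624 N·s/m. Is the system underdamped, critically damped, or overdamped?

underdamped

Series springs: 1/k_eq = 4/18800, so k_eq = 18800/4 = 4700 N/m.
c_c = 2√(k_eq·m) = 979.2 N·s/m; ζ = c/c_c = 624/979.2 = 0.637.
Since ζ < 1 the system is underdamped.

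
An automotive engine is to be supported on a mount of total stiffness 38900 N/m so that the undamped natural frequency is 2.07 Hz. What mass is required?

230 kg

ω_n = 2πf_n = 2π × 2.07 = 13.01 rad/s.
m = k/ω_n² = 38900/13.01² = 38900/169.2 = 230.0 kg.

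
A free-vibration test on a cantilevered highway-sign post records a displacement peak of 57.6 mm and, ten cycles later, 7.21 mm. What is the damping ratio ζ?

0.0331

Logarithmic decrement δ = (1/n)·ln(x₀/x_n) = (1/10)·ln(57.6/7.21) = (1/10)·ln(7.989) = 0.2078.
ζ = δ/√(4π² + δ²) = 0.2078/√(39.48 + 0.0432) = 0.2078/6.287 = 0.03306.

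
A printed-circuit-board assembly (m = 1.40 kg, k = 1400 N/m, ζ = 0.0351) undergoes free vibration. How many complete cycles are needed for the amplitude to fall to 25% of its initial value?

Logarithmic decrement δ = 2πζ/√(1 − ζ²) = 2π × 0.03510/√(1 − 0.00123) = 0.2207.
x_n/x₀ = e^(−nδ) ≤ 0.25; take ln: n ≥ ln(1/0.25)/δ = 1.386/0.2207 = 6.282.
So 7 complete cycles are required.

7 cycles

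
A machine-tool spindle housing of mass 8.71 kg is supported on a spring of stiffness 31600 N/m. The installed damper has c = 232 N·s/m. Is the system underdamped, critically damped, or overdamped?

c_c = 2√(k·m) = 1049 N·s/m; ζ = c/c_c = 232/1049 = 0.221.
Since ζ < 1 the system is underdamped.

underdamped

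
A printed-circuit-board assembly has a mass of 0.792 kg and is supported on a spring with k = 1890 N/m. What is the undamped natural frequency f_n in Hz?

7.77 Hz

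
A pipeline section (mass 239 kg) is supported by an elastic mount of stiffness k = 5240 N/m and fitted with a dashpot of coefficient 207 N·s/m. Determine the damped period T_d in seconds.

ω_n = √(k/m) = √(5240/239) = 4.682 rad/s.
Critical damping c_c = 2√(k·m) = 2√(5240 × 239) = 2238 N·s/m, so ζ = c/c_c = 207/2238 = 0.09249.
ω_d = ω_n√(1 − ζ²) = 4.682 × √(1 − 0.00855) = 4.662 rad/s.
T_d = 2π/ω_d = 1.348 s.

1.35 s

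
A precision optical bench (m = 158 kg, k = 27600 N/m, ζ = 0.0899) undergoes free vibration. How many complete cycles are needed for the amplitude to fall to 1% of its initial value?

Logarithmic decrement δ = 2πζ/√(1 − ζ²) = 2π × 0.08990/√(1 − 0.00808) = 0.5672.
x_n/x₀ = e^(−nδ) ≤ 0.01; take ln: n ≥ ln(1/0.01)/δ = 4.605/0.5672 = 8.120.
So 9 complete cycles are required.

9 cycles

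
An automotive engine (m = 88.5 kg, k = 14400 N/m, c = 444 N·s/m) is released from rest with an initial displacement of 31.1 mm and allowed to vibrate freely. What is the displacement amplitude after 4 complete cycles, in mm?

ζ = c/(2√(km)) = 444/(2√(14400 × 88.5)) = 444/2258 = 0.1967.
Logarithmic decrement δ = 2πζ/√(1 − ζ²) = 2π × 0.1967/√(1 − 0.0387) = 1.260.
After n cycles, x_n/x₀ = e^(−nδ), so x_4 = 31.1 × e^(−4 × 1.260) = 31.1 × 0.006468 = 0.2012 mm.

0.201 mm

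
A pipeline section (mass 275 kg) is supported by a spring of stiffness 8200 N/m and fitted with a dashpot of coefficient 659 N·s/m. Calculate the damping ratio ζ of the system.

ω_n = √(k/m) = √(8200/275) = 5.461 rad/s.
Critical damping c_c = 2√(k·m) = 2√(8200 × 275) = 3003 N·s/m, so ζ = c/c_c = 659/3003 = 0.2194.

0.219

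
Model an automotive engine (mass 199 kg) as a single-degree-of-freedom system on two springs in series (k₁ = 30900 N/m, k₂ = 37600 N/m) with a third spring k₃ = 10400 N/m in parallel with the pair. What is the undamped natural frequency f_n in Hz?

1.87 Hz

Series pair: k_s = k₁k₂/(k₁+k₂) = (30900)(37600)/(30900 + 37600) = 16960 N/m. In parallel with k₃: k_eq = 16960 + 10400 = 27360 N/m.
ω_n = √(k_eq/m) = √(27360/199) = √137.5 = 11.73 rad/s.
f_n = ω_n/(2π) = 11.73/6.283 = 1.866 Hz.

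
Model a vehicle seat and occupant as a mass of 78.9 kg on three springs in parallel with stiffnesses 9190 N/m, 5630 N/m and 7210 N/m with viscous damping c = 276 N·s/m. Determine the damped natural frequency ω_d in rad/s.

16.6 rad/s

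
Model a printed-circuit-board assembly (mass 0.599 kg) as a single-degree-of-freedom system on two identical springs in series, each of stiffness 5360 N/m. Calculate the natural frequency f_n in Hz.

Series springs: 1/k_eq = 2/5360, so k_eq = 5360/2 = 2680 N/m.
ω_n = √(k_eq/m) = √(2680/0.599) = √4474 = 66.89 rad/s.
f_n = ω_n/(2π) = 66.89/6.283 = 10.65 Hz.

10.6 Hz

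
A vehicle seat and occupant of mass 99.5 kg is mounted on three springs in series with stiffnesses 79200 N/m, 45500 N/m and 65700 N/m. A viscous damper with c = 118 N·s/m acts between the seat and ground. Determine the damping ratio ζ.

0.0418

Series springs: 1/k_eq = 1/79200 + 1/45500 + 1/65700 = 4.982×10^-5, so k_eq = 20070 N/m.
ω_n = √(k_eq/m) = √(20070/99.5) = 14.20 rad/s.
Critical damping c_c = 2√(k_eq·m) = 2√(20070 × 99.5) = 2826 N·s/m, so ζ = c/c_c = 118/2826 = 0.04175.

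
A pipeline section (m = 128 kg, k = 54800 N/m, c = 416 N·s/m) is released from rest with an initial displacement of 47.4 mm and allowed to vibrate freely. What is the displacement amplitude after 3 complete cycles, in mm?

ζ = c/(2√(km)) = 416/(2√(54800 × 128)) = 416/5297 = 0.07854.
Logarithmic decrement δ = 2πζ/√(1 − ζ²) = 2π × 0.07854/√(1 − 0.00617) = 0.4950.
After n cycles, x_n/x₀ = e^(−nδ), so x_3 = 47.4 × e^(−3 × 0.4950) = 47.4 × 0.2265 = 10.74 mm.

10.7 mm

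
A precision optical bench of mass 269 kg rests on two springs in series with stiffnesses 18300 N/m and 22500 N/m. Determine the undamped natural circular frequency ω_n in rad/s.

Series springs: 1/k_eq = 1/18300 + 1/22500 = 9.909×10^-5, so k_eq = 10090 N/m.
ω_n = √(k_eq/m) = √(10090/269) = √37.52 = 6.125 rad/s.

6.13 rad/s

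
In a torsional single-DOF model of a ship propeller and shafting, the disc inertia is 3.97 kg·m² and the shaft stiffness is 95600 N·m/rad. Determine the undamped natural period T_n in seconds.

ω_n = √(k_t/J) = √(95600/3.97) = √24080 = 155.2 rad/s.
T_n = 2π/ω_n = 6.283/155.2 = 0.04049 s.

0.0405 s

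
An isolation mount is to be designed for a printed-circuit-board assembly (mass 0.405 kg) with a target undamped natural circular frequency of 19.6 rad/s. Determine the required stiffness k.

k = m·ω_n² = 0.405 × 19.60² = 0.405 × 384.2 = 155.6 N/m.

156 N/m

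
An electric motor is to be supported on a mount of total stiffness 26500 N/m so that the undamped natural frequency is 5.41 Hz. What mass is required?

ω_n = 2πf_n = 2π × 5.41 = 33.99 rad/s.
m = k/ω_n² = 26500/33.99² = 26500/1155 = 22.93 kg.

22.9 kg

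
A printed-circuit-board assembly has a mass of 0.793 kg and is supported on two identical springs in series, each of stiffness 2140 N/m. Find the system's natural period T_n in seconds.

0.171 s

Series springs: 1/k_eq = 2/2140, so k_eq = 2140/2 = 1070 N/m.
ω_n = √(k_eq/m) = √(1070/0.793) = √1349 = 36.73 rad/s.
T_n = 2π/ω_n = 6.283/36.73 = 0.1711 s.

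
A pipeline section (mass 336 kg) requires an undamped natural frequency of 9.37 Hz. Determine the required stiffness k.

ω_n = 2πf_n = 2π × 9.37 = 58.87 rad/s.
k = m·ω_n² = 336 × 58.87² = 336 × 3466 = 1165000 N/m.

1160000 N/m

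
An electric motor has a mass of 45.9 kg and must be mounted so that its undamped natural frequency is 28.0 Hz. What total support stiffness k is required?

ω_n = 2πf_n = 2π × 28.0 = 175.9 rad/s.
k = m·ω_n² = 45.9 × 175.9² = 45.9 × 30950 = 1421000 N/m.

1420000 N/m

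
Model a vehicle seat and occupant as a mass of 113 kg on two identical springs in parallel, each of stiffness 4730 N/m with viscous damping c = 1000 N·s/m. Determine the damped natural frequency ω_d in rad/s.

8.01 rad/s

Parallel springs add: k_eq = 2 × 4730 = 9460 N/m.
ω_n = √(k_eq/m) = √(9460/113) = 9.150 rad/s.
Critical damping c_c = 2√(k_eq·m) = 2√(9460 × 113) = 2068 N·s/m, so ζ = c/c_c = 1000/2068 = 0.4836.
ω_d = ω_n√(1 − ζ²) = 9.150 × √(1 − 0.234) = 8.009 rad/s.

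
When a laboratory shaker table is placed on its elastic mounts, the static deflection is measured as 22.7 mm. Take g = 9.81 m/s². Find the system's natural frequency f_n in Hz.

ω_n = √(g/δ_st) = √(9.81/0.0227) = √432.2 = 20.79 rad/s.
f_n = ω_n/(2π) = 20.79/6.283 = 3.309 Hz.

3.31 Hz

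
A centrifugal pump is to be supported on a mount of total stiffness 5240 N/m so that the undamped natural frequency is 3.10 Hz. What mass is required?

13.8 kg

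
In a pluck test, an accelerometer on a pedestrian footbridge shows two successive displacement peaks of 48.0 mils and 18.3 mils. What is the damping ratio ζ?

Logarithmic decrement δ = (1/n)·ln(x₀/x_n) = (1/1)·ln(48.0/18.3) = (1/1)·ln(2.623) = 0.9643.
ζ = δ/√(4π² + δ²) = 0.9643/√(39.48 + 0.930) = 0.9643/6.357 = 0.1517.

0.152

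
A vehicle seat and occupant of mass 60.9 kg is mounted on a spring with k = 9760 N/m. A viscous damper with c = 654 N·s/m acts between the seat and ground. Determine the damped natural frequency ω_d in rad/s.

ω_n = √(k/m) = √(9760/60.9) = 12.66 rad/s.
Critical damping c_c = 2√(k·m) = 2√(9760 × 60.9) = 1542 N·s/m, so ζ = c/c_c = 654/1542 = 0.4241.
ω_d = ω_n√(1 − ζ²) = 12.66 × √(1 − 0.180) = 11.46 rad/s.

11.5 rad/s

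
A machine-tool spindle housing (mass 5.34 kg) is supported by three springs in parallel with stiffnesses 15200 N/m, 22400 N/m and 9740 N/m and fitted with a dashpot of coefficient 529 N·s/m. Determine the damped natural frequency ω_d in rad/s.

Parallel springs add: k_eq = 15200 + 22400 + 9740 = 47340 N/m.
ω_n = √(k_eq/m) = √(47340/5.34) = 94.16 rad/s.
Critical damping c_c = 2√(k_eq·m) = 2√(47340 × 5.34) = 1006 N·s/m, so ζ = c/c_c = 529/1006 = 0.5261.
ω_d = ω_n√(1 − ζ²) = 94.16 × √(1 − 0.277) = 80.07 rad/s.

80.1 rad/s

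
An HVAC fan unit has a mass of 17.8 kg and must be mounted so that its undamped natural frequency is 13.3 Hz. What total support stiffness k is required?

ω_n = 2πf_n = 2π × 13.3 = 83.57 rad/s.
k = m·ω_n² = 17.8 × 83.57² = 17.8 × 6983 = 124300 N/m.

124000 N/m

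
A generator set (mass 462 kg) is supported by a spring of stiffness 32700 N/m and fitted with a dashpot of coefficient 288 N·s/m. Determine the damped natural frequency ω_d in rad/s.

8.41 rad/s

ω_n = √(k/m) = √(32700/462) = 8.413 rad/s.
Critical damping c_c = 2√(k·m) = 2√(32700 × 462) = 7774 N·s/m, so ζ = c/c_c = 288/7774 = 0.03705.
ω_d = ω_n√(1 − ζ²) = 8.413 × √(1 − 0.00137) = 8.407 rad/s.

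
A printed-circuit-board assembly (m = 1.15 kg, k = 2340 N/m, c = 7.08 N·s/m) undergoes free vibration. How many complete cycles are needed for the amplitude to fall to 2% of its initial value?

ζ = c/(2√(km)) = 7.08/(2√(2340 × 1.15)) = 7.08/103.7 = 0.06824.
Logarithmic decrement δ = 2πζ/√(1 − ζ²) = 2π × 0.06824/√(1 − 0.00466) = 0.4298.
x_n/x₀ = e^(−nδ) ≤ 0.02; take ln: n ≥ ln(1/0.02)/δ = 3.912/0.4298 = 9.103.
So 10 complete cycles are required.

10 cycles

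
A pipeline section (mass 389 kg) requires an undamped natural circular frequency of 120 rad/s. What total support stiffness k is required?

k = m·ω_n² = 389 × 120.0² = 389 × 14400 = 5602000 N/m.

5600000 N/m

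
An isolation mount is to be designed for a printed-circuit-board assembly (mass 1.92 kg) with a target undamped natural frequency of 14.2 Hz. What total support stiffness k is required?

ω_n = 2πf_n = 2π × 14.2 = 89.22 rad/s.
k = m·ω_n² = 1.92 × 89.22² = 1.92 × 7960 = 15280 N/m.

15300 N/m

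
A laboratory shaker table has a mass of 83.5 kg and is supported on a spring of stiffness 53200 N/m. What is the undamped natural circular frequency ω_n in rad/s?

25.2 rad/s

ω_n = √(k/m) = √(53200/83.5) = √637.1 = 25.24 rad/s.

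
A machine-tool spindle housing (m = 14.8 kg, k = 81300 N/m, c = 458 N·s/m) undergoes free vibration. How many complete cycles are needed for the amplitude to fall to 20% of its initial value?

ζ = c/(2√(km)) = 458/(2√(81300 × 14.8)) = 458/2194 = 0.2088.
Logarithmic decrement δ = 2πζ/√(1 − ζ²) = 2π × 0.2088/√(1 − 0.0436) = 1.341.
x_n/x₀ = e^(−nδ) ≤ 0.2; take ln: n ≥ ln(1/0.2)/δ = 1.609/1.341 = 1.200.
So 2 complete cycles are required.

2 cycles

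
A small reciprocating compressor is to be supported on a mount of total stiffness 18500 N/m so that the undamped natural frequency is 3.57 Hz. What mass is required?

ω_n = 2πf_n = 2π × 3.57 = 22.43 rad/s.
m = k/ω_n² = 18500/22.43² = 18500/503.1 = 36.77 kg.

36.8 kg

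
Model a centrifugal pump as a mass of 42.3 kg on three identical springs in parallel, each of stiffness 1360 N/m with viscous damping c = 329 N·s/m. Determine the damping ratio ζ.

Parallel springs add: k_eq = 3 × 1360 = 4080 N/m.
ω_n = √(k_eq/m) = √(4080/42.3) = 9.821 rad/s.
Critical damping c_c = 2√(k_eq·m) = 2√(4080 × 42.3) = 830.9 N·s/m, so ζ = c/c_c = 329/830.9 = 0.3960.

0.396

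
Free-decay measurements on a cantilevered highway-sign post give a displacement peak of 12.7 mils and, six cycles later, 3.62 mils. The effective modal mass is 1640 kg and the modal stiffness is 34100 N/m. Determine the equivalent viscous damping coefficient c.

498 N·s/m

Logarithmic decrement δ = (1/n)·ln(x₀/x_n) = (1/6)·ln(12.7/3.62) = (1/6)·ln(3.508) = 0.2092.
ζ = δ/√(4π² + δ²) = 0.2092/√(39.48 + 0.0438) = 0.2092/6.287 = 0.03327.
c = ζ · 2√(km) = 0.03327 × 2√(34100 × 1640) = 0.03327 × 14960 = 497.7 N·s/m.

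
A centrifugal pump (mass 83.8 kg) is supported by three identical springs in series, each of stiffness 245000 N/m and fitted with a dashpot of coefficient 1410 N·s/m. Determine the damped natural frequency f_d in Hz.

4.78 Hz

Series springs: 1/k_eq = 3/245000, so k_eq = 245000/3 = 81670 N/m.
ω_n = √(k_eq/m) = √(81670/83.8) = 31.22 rad/s.
Critical damping c_c = 2√(k_eq·m) = 2√(81670 × 83.8) = 5232 N·s/m, so ζ = c/c_c = 1410/5232 = 0.2695.
ω_d = ω_n√(1 − ζ²) = 31.22 × √(1 − 0.0726) = 30.06 rad/s.
f_d = ω_d/(2π) = 4.785 Hz.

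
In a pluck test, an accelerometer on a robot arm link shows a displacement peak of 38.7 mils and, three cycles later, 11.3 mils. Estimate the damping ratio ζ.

0.0652

Logarithmic decrement δ = (1/n)·ln(x₀/x_n) = (1/3)·ln(38.7/11.3) = (1/3)·ln(3.425) = 0.4103.
ζ = δ/√(4π² + δ²) = 0.4103/√(39.48 + 0.168) = 0.4103/6.297 = 0.06517.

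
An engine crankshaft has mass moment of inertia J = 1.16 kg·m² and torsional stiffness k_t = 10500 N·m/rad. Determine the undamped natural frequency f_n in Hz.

ω_n = √(k_t/J) = √(10500/1.16) = √9052 = 95.14 rad/s.
f_n = ω_n/(2π) = 95.14/6.283 = 15.14 Hz.

15.1 Hz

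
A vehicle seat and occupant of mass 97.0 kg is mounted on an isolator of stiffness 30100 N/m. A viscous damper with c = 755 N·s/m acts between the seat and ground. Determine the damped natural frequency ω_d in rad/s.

17.2 rad/s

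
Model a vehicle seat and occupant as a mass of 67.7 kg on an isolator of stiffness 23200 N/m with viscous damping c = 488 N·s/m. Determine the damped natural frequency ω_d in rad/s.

18.2 rad/s

ω_n = √(k/m) = √(23200/67.7) = 18.51 rad/s.
Critical damping c_c = 2√(k·m) = 2√(23200 × 67.7) = 2507 N·s/m, so ζ = c/c_c = 488/2507 = 0.1947.
ω_d = ω_n√(1 − ζ²) = 18.51 × √(1 − 0.0379) = 18.16 rad/s.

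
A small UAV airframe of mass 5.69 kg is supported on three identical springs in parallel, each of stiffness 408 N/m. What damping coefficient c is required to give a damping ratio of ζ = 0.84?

140 N·s/m

Parallel springs add: k_eq = 3 × 408 = 1224 N/m.
c_c = 2√(k_eq·m) = 2√(1224 × 5.69) = 166.9 N·s/m.
c = ζ·c_c = 0.84 × 166.9 = 140.2 N·s/m.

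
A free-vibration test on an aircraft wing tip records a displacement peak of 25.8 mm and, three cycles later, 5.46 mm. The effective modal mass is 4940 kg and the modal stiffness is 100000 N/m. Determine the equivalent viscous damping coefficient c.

3650 N·s/m

Logarithmic decrement δ = (1/n)·ln(x₀/x_n) = (1/3)·ln(25.8/5.46) = (1/3)·ln(4.725) = 0.5176.
ζ = δ/√(4π² + δ²) = 0.5176/√(39.48 + 0.268) = 0.5176/6.304 = 0.08211.
c = ζ · 2√(km) = 0.08211 × 2√(100000 × 4940) = 0.08211 × 44450 = 3650 N·s/m.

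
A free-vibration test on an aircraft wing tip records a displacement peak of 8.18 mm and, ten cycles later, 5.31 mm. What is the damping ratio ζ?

0.00688

Logarithmic decrement δ = (1/n)·ln(x₀/x_n) = (1/10)·ln(8.18/5.31) = (1/10)·ln(1.540) = 0.04321.
ζ = δ/√(4π² + δ²) = 0.04321/√(39.48 + 0.00187) = 0.04321/6.283 = 0.006877.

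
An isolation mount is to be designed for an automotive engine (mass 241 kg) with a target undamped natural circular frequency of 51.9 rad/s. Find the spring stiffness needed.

649000 N/m

k = m·ω_n² = 241 × 51.90² = 241 × 2694 = 649200 N/m.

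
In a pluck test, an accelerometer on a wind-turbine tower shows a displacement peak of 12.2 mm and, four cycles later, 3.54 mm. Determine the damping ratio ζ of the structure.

Logarithmic decrement δ = (1/n)·ln(x₀/x_n) = (1/4)·ln(12.2/3.54) = (1/4)·ln(3.446) = 0.3093.
ζ = δ/√(4π² + δ²) = 0.3093/√(39.48 + 0.0957) = 0.3093/6.291 = 0.04917.

0.0492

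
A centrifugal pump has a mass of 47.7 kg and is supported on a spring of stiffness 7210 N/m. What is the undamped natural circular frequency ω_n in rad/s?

12.3 rad/s

ω_n = √(k/m) = √(7210/47.7) = √151.2 = 12.29 rad/s.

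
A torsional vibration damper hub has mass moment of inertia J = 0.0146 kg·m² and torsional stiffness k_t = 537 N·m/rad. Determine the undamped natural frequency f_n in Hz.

30.5 Hz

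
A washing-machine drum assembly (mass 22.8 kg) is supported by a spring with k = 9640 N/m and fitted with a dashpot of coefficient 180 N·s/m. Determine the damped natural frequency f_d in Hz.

ω_n = √(k/m) = √(9640/22.8) = 20.56 rad/s.
Critical damping c_c = 2√(k·m) = 2√(9640 × 22.8) = 937.6 N·s/m, so ζ = c/c_c = 180/937.6 = 0.1920.
ω_d = ω_n√(1 − ζ²) = 20.56 × √(1 − 0.0369) = 20.18 rad/s.
f_d = ω_d/(2π) = 3.212 Hz.

3.21 Hz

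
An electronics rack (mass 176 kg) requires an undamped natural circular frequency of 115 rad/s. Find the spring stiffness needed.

k = m·ω_n² = 176 × 115.0² = 176 × 13220 = 2328000 N/m.

2330000 N/m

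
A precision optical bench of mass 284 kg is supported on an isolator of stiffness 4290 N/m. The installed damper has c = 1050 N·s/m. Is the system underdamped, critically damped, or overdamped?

underdamped

c_c = 2√(k·m) = 2208 N·s/m; ζ = c/c_c = 1050/2208 = 0.476.
Since ζ < 1 the system is underdamped.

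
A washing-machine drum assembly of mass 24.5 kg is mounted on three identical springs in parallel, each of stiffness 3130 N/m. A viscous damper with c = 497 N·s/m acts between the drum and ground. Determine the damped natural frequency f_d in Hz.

2.67 Hz

Parallel springs add: k_eq = 3 × 3130 = 9390 N/m.
ω_n = √(k_eq/m) = √(9390/24.5) = 19.58 rad/s.
Critical damping c_c = 2√(k_eq·m) = 2√(9390 × 24.5) = 959.3 N·s/m, so ζ = c/c_c = 497/959.3 = 0.5181.
ω_d = ω_n√(1 − ζ²) = 19.58 × √(1 − 0.268) = 16.74 rad/s.
f_d = ω_d/(2π) = 2.665 Hz.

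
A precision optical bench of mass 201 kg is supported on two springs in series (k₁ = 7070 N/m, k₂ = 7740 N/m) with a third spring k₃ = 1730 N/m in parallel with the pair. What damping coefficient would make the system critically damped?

2090 N·s/m

Series pair: k_s = k₁k₂/(k₁+k₂) = (7070)(7740)/(7070 + 7740) = 3695 N/m. In parallel with k₃: k_eq = 3695 + 1730 = 5425 N/m.
c_c = 2√(k_eq·m) = 2√(5425 × 201) = 2 × 1044 = 2088 N·s/m.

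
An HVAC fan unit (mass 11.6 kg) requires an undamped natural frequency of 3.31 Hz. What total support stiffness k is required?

ω_n = 2πf_n = 2π × 3.31 = 20.80 rad/s.
k = m·ω_n² = 11.6 × 20.80² = 11.6 × 432.5 = 5017 N/m.

5020 N/m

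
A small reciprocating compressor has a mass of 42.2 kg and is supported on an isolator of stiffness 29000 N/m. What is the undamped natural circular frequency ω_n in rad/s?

26.2 rad/s

ω_n = √(k/m) = √(29000/42.2) = √687.2 = 26.21 rad/s.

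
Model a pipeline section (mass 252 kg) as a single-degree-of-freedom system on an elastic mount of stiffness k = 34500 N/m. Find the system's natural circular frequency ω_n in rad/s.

ω_n = √(k/m) = √(34500/252) = √136.9 = 11.70 rad/s.

11.7 rad/s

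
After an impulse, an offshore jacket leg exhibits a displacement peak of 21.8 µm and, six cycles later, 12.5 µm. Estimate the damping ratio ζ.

Logarithmic decrement δ = (1/n)·ln(x₀/x_n) = (1/6)·ln(21.8/12.5) = (1/6)·ln(1.744) = 0.09270.
ζ = δ/√(4π² + δ²) = 0.09270/√(39.48 + 0.00859) = 0.09270/6.284 = 0.01475.

0.0148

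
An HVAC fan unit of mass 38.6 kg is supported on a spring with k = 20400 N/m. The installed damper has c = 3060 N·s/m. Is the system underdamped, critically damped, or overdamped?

overdamped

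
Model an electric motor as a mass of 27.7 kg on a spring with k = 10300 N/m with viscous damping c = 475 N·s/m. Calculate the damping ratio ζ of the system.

0.445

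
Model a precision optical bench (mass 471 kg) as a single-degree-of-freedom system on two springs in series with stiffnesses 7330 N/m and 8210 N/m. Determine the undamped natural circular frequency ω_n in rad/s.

2.87 rad/s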